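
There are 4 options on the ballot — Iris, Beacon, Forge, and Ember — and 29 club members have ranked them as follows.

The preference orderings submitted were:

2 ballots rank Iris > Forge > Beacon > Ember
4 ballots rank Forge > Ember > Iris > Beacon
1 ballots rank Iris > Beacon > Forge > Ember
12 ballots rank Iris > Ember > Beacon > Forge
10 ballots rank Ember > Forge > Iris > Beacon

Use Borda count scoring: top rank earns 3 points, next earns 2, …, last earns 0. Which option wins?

Borda scores:
  Iris: 2·3 + 4·1 + 3 + 12·3 + 10·1 = 59
  Beacon: 2·1 + 4·0 + 2 + 12·1 + 10·0 = 16
  Forge: 2·2 + 4·3 + 1 + 12·0 + 10·2 = 37
  Ember: 2·0 + 4·2 + 0 + 12·2 + 10·3 = 62
Ember has the highest total.

Ember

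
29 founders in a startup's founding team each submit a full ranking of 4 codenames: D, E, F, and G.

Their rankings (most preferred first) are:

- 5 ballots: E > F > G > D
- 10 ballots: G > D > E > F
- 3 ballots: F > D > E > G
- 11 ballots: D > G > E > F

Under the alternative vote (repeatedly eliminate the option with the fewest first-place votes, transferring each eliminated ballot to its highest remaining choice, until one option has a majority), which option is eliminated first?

F

Round 1: D 11, G 10, E 5, F 3. F has the fewest and is eliminated.
Round 2: D 14, G 10, E 5. E has the fewest and is eliminated.
Round 3: G 15, D 14. G has a majority.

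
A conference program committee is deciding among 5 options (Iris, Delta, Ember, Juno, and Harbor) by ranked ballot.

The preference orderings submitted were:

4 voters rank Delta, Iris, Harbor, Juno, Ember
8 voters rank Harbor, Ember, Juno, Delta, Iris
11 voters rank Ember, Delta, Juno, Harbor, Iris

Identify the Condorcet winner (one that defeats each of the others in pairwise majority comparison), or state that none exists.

No Condorcet winner

Head-to-head results (23 voters total):
Iris vs Delta: Delta wins 23–0.
Iris vs Ember: Ember wins 19–4.
Iris vs Juno: Juno wins 19–4.
Iris vs Harbor: Harbor wins 19–4.
Delta vs Ember: Ember wins 19–4.
Delta vs Juno: Delta wins 15–8.
Delta vs Harbor: Delta wins 15–8.
Ember vs Juno: Ember wins 19–4.
Ember vs Harbor: Harbor wins 12–11.
Juno vs Harbor: Harbor wins 12–11.
No candidate beats all others: Delta beats Harbor beats Ember beats Delta, a majority cycle.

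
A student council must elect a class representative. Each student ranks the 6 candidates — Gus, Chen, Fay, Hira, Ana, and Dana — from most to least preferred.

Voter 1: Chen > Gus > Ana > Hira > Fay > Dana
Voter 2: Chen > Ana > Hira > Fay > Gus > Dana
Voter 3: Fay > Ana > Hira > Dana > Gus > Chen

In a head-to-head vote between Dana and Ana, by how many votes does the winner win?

Ballots ranking Dana above Ana: 0.
Ballots ranking Ana above Dana: 3.
Ana wins 3–0, a margin of 3.

3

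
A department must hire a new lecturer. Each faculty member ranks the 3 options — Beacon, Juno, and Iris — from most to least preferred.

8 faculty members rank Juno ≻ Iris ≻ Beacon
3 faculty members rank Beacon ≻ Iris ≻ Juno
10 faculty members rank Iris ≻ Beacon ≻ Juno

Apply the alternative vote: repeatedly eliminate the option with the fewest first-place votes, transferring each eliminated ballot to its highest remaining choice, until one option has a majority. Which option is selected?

Round 1: Iris 10, Juno 8, Beacon 3. Beacon has the fewest and is eliminated.
Round 2: Iris 13, Juno 8. Iris has a majority.

Iris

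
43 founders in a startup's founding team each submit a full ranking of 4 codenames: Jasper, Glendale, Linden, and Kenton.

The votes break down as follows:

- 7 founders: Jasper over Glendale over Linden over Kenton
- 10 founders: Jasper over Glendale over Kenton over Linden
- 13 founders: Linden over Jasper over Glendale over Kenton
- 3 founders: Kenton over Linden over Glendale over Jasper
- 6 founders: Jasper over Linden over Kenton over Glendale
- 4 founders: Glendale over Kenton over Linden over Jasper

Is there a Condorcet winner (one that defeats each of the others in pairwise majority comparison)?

Yes

Head-to-head results (43 voters total):
Jasper vs Glendale: Jasper wins 36–7.
Jasper vs Linden: Jasper wins 23–20.
Jasper vs Kenton: Jasper wins 36–7.
Glendale vs Linden: Linden wins 22–21.
Glendale vs Kenton: Glendale wins 34–9.
Linden vs Kenton: Linden wins 26–17.
Jasper beats each rival — Glendale (36–7), Linden (23–20), Kenton (36–7) — so Jasper is the Condorcet winner.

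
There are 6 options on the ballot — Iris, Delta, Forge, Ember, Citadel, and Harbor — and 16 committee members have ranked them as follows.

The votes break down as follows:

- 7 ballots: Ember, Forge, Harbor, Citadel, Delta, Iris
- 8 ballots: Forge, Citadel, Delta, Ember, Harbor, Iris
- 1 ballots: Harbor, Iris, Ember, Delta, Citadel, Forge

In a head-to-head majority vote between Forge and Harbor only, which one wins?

Ballots ranking Forge above Harbor: 7+8 = 15.
Ballots ranking Harbor above Forge: 1.
Forge wins the head-to-head, 15–1.

Forge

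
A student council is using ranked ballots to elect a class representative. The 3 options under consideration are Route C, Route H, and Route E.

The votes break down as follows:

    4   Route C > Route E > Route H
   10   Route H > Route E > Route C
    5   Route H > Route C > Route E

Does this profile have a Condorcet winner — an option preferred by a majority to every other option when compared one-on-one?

Yes

Head-to-head results (19 voters total):
Route C vs Route H: Route H wins 15–4.
Route C vs Route E: Route E wins 10–9.
Route H vs Route E: Route H wins 15–4.
Route H beats each rival — Route C (15–4), Route E (15–4) — so Route H is the Condorcet winner.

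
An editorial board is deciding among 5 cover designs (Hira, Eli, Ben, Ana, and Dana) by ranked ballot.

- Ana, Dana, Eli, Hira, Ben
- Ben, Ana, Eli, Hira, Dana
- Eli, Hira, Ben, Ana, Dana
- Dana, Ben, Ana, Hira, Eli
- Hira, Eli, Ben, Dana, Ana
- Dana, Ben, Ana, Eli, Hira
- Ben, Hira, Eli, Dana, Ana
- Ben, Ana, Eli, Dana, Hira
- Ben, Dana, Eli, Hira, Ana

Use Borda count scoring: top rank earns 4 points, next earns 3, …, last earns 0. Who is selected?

Ben

Borda scores:
  Hira: 1 + 1 + 3 + 1 + 4 + 0 + 3 + 0 + 1 = 14
  Eli: 2 + 2 + 4 + 0 + 3 + 1 + 2 + 2 + 2 = 18
  Ben: 0 + 4 + 2 + 3 + 2 + 3 + 4 + 4 + 4 = 26
  Ana: 4 + 3 + 1 + 2 + 0 + 2 + 0 + 3 + 0 = 15
  Dana: 3 + 0 + 0 + 4 + 1 + 4 + 1 + 1 + 3 = 17
Ben has the highest total.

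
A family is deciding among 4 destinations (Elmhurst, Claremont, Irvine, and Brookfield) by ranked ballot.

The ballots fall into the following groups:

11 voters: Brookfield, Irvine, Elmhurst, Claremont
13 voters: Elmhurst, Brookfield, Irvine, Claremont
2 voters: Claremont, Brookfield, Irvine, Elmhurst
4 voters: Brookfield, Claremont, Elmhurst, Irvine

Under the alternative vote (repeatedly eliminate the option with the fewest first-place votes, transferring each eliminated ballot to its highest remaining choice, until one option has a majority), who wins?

Brookfield

Round 1: Brookfield 15, Elmhurst 13, Claremont 2, Irvine 0. Irvine has the fewest and is eliminated.
Round 2: Brookfield 15, Elmhurst 13, Claremont 2. Claremont has the fewest and is eliminated.
Round 3: Brookfield 17, Elmhurst 13. Brookfield has a majority.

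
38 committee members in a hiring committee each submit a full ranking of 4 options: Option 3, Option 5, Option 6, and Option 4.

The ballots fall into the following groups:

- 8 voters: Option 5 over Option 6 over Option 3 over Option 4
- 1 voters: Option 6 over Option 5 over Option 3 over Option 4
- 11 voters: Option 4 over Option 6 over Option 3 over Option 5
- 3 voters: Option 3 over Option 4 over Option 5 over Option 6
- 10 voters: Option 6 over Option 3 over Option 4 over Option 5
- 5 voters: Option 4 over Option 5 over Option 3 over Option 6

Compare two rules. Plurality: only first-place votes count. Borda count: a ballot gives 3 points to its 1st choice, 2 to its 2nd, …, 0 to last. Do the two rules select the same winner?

No

Plurality first-place counts: Option 3 3, Option 5 8, Option 6 11, Option 4 16 → Option 4.
Borda totals: Option 3 54, Option 5 39, Option 6 71, Option 4 64 → Option 6.
The two rules disagree: plurality picks Option 4, Borda picks Option 6.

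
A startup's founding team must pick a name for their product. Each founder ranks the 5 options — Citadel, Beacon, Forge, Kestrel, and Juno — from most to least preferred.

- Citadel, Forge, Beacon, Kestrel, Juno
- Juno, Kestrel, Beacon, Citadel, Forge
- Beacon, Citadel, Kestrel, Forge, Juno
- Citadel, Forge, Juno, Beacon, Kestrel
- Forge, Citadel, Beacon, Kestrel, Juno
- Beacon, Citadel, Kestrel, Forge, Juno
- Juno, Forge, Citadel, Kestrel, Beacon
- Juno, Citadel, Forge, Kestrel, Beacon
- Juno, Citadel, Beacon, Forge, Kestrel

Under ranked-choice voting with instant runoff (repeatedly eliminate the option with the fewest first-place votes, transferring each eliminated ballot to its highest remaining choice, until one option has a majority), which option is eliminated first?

Round 1: Juno 4, Citadel 2, Beacon 2, Forge 1, Kestrel 0. Kestrel has the fewest and is eliminated.
Round 2: Juno 4, Citadel 2, Beacon 2, Forge 1. Forge has the fewest and is eliminated.
Round 3: Juno 4, Citadel 3, Beacon 2. Beacon has the fewest and is eliminated.
Round 4: Citadel 5, Juno 4. Citadel has a majority.

Kestrel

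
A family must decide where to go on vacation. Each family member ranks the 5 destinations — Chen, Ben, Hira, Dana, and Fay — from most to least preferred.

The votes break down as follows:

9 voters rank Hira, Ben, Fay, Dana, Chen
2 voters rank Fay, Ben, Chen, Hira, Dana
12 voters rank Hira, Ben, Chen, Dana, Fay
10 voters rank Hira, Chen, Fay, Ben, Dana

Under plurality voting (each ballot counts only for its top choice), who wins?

First-place vote totals:
  Chen: 0
  Ben: 0
  Hira: 31
  Dana: 0
  Fay: 2
Hira has the most first-place votes.

Hira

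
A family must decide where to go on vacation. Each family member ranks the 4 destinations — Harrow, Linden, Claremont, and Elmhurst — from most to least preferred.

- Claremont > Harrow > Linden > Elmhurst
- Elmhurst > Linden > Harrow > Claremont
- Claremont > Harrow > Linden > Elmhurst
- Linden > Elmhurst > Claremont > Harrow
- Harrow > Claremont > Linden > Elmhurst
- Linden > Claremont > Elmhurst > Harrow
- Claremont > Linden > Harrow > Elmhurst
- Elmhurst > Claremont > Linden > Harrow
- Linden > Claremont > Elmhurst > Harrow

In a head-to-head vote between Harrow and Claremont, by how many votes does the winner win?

Ballots ranking Harrow above Claremont: 2.
Ballots ranking Claremont above Harrow: 7.
Claremont wins 7–2, a margin of 5.

5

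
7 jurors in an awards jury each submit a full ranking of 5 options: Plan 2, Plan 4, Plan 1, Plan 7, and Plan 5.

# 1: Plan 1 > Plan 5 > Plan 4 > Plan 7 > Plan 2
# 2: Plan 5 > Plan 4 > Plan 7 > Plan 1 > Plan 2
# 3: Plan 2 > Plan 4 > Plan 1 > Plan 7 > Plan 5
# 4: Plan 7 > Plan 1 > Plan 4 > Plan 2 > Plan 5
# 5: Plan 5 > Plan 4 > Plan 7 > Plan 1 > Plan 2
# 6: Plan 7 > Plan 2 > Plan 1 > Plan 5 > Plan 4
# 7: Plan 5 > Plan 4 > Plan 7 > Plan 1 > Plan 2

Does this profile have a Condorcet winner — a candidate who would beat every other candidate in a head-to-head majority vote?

Head-to-head results (7 voters total):
Plan 2 vs Plan 4: Plan 4 wins 5–2.
Plan 2 vs Plan 1: Plan 1 wins 5–2.
Plan 2 vs Plan 7: Plan 7 wins 6–1.
Plan 2 vs Plan 5: Plan 5 wins 4–3.
Plan 4 vs Plan 1: Plan 4 wins 4–3.
Plan 4 vs Plan 7: Plan 4 wins 5–2.
Plan 4 vs Plan 5: Plan 5 wins 5–2.
Plan 1 vs Plan 7: Plan 7 wins 5–2.
Plan 1 vs Plan 5: Plan 1 wins 4–3.
Plan 7 vs Plan 5: Plan 5 wins 4–3.
No candidate beats all others: Plan 4 beats Plan 1 beats Plan 5 beats Plan 4, a majority cycle.

No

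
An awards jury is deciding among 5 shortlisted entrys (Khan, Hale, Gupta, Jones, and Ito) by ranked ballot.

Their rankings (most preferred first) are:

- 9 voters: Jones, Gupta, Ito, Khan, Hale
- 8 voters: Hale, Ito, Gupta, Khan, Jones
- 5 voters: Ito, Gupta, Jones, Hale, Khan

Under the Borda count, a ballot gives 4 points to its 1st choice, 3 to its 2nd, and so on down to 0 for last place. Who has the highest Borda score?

Ito

Borda scores:
  Khan: 9·1 + 8·1 + 5·0 = 17
  Hale: 9·0 + 8·4 + 5·1 = 37
  Gupta: 9·3 + 8·2 + 5·3 = 58
  Jones: 9·4 + 8·0 + 5·2 = 46
  Ito: 9·2 + 8·3 + 5·4 = 62
Ito has the highest total.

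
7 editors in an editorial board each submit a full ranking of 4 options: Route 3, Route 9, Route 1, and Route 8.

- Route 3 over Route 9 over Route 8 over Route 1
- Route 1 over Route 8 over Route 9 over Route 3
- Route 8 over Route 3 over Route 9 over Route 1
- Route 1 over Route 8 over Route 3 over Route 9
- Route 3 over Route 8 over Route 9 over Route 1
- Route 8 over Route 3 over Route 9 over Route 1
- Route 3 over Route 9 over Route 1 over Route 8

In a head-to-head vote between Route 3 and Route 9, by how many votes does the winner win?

5

Ballots ranking Route 3 above Route 9: 6.
Ballots ranking Route 9 above Route 3: 1.
Route 3 wins 6–1, a margin of 5.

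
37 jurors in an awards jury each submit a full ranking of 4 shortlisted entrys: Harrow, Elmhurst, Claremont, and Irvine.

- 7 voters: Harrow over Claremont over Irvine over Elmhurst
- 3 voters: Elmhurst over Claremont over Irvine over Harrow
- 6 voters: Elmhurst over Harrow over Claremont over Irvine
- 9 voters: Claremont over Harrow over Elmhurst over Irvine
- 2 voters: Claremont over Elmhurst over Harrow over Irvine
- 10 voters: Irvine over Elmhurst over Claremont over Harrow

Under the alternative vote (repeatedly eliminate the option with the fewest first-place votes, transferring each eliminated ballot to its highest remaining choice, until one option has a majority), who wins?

Claremont

Round 1: Claremont 11, Irvine 10, Elmhurst 9, Harrow 7. Harrow has the fewest and is eliminated.
Round 2: Claremont 18, Irvine 10, Elmhurst 9. Elmhurst has the fewest and is eliminated.
Round 3: Claremont 27, Irvine 10. Claremont has a majority.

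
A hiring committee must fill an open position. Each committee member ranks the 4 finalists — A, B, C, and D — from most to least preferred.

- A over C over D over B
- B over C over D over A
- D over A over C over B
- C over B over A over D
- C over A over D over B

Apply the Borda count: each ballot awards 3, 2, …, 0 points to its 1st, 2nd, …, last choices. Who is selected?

C

Borda scores:
  A: 3 + 0 + 2 + 1 + 2 = 8
  B: 0 + 3 + 0 + 2 + 0 = 5
  C: 2 + 2 + 1 + 3 + 3 = 11
  D: 1 + 1 + 3 + 0 + 1 = 6
C has the highest total.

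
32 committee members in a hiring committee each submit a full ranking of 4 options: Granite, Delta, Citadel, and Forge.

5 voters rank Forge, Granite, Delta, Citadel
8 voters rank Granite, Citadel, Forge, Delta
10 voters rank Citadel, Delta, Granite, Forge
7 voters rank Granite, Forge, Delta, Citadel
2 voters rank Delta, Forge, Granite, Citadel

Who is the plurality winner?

First-place vote totals:
  Granite: 15
  Delta: 2
  Citadel: 10
  Forge: 5
Granite has the most first-place votes.

Granite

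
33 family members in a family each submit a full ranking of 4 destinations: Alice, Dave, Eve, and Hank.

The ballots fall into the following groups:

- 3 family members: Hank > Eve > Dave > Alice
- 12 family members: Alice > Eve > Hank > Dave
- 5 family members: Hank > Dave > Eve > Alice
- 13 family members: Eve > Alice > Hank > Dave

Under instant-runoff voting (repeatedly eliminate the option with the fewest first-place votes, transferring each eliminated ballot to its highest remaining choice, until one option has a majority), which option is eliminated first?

Dave

Round 1: Eve 13, Alice 12, Hank 8, Dave 0. Dave has the fewest and is eliminated.
Round 2: Eve 13, Alice 12, Hank 8. Hank has the fewest and is eliminated.
Round 3: Eve 21, Alice 12. Eve has a majority.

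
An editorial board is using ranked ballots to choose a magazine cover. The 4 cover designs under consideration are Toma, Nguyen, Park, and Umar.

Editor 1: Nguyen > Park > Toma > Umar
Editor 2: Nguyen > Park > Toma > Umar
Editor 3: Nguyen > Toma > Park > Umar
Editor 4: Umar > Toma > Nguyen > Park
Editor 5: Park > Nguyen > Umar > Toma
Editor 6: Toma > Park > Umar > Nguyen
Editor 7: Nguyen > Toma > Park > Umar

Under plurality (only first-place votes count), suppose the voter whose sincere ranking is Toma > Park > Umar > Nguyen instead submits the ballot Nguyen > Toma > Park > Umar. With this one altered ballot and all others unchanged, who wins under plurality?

First-place totals with the altered ballot: Toma 0, Nguyen 5, Park 1, Umar 1.
The winner is unchanged: still Nguyen.

Nguyen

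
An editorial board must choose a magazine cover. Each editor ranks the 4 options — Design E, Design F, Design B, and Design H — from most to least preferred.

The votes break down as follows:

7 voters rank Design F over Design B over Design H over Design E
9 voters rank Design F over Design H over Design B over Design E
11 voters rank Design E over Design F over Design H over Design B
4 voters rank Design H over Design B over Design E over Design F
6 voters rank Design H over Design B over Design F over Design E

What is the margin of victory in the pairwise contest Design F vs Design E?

Ballots ranking Design F above Design E: 7+9+6 = 22.
Ballots ranking Design E above Design F: 11+4 = 15.
Design F wins 22–15, a margin of 7.

7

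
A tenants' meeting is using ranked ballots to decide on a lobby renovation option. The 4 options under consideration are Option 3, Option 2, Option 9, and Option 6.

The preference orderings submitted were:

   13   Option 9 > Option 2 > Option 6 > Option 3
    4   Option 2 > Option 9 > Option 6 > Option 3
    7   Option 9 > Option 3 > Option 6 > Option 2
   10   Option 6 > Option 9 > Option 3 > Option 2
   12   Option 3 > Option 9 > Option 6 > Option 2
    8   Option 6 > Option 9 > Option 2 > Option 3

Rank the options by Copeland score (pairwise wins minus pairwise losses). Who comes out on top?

Option 9

Pairwise results:
  Option 3 vs Option 2: Option 3 wins 29–25.
  Option 3 vs Option 9: Option 9 wins 42–12.
  Option 3 vs Option 6: Option 6 wins 35–19.
  Option 2 vs Option 9: Option 9 wins 50–4.
  Option 2 vs Option 6: Option 6 wins 37–17.
  Option 9 vs Option 6: Option 9 wins 36–18.
Copeland scores (wins − losses):
  Option 3: 1 − 2 = -1
  Option 2: 0 − 3 = -3
  Option 9: 3 − 0 = 3
  Option 6: 2 − 1 = 1
Option 9 has the best Copeland score.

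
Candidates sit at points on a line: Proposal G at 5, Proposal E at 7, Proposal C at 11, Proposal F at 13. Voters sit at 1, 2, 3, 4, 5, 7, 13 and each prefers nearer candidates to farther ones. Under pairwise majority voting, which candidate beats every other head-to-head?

With single-peaked preferences on a line, the Condorcet winner is the candidate closest to the median voter.
The median voter (position 4) is closest to Proposal G at 5.
Check: Proposal G vs Proposal F — voters closer to Proposal G: 6 of 7.

Proposal G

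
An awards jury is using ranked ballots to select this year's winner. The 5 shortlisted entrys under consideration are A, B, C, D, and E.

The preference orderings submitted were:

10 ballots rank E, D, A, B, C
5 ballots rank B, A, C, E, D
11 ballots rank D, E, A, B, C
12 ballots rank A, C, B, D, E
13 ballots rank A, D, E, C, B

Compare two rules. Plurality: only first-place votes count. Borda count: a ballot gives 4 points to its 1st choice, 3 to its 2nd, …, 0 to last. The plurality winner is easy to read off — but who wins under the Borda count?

A

Plurality first-place counts: A 25, B 5, C 0, D 11, E 10 → A.
Borda totals: A 157, B 65, C 59, D 125, E 104 → A.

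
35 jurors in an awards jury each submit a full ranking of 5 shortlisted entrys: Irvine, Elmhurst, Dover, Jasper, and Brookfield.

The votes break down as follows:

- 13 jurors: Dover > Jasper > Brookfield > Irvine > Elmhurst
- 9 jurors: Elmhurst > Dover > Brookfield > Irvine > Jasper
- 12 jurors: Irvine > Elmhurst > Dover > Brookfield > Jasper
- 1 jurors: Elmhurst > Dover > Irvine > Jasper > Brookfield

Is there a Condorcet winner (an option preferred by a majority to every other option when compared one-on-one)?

Head-to-head results (35 voters total):
Irvine vs Elmhurst: Irvine wins 25–10.
Irvine vs Dover: Dover wins 23–12.
Irvine vs Jasper: Irvine wins 22–13.
Irvine vs Brookfield: Brookfield wins 22–13.
Elmhurst vs Dover: Elmhurst wins 22–13.
Elmhurst vs Jasper: Elmhurst wins 22–13.
Elmhurst vs Brookfield: Elmhurst wins 22–13.
Dover vs Jasper: Dover wins 35–0.
Dover vs Brookfield: Dover wins 35–0.
Jasper vs Brookfield: Brookfield wins 21–14.
No candidate beats all others: Irvine beats Elmhurst beats Dover beats Irvine, a majority cycle.

No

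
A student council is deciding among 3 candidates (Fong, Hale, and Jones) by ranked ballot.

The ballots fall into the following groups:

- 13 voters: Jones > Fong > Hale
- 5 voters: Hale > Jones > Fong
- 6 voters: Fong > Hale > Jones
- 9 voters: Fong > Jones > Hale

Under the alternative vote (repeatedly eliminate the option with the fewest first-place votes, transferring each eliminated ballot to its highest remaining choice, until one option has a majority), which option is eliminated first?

Hale

Round 1: Fong 15, Jones 13, Hale 5. Hale has the fewest and is eliminated.
Round 2: Jones 18, Fong 15. Jones has a majority.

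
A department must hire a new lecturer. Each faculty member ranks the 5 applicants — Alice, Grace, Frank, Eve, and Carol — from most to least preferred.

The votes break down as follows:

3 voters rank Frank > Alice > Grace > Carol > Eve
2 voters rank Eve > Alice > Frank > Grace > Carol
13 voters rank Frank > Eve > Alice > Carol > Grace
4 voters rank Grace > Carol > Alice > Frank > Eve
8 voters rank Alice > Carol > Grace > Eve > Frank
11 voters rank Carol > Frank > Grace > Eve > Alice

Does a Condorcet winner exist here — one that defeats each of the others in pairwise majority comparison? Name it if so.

Head-to-head results (41 voters total):
Alice vs Grace: Alice wins 26–15.
Alice vs Frank: Frank wins 27–14.
Alice vs Eve: Eve wins 26–15.
Alice vs Carol: Alice wins 26–15.
Grace vs Frank: Frank wins 29–12.
Grace vs Eve: Grace wins 26–15.
Grace vs Carol: Carol wins 32–9.
Frank vs Eve: Frank wins 31–10.
Frank vs Carol: Carol wins 23–18.
Eve vs Carol: Carol wins 26–15.
No candidate beats all others: Alice beats Grace beats Eve beats Alice, a majority cycle.

There is no Condorcet winner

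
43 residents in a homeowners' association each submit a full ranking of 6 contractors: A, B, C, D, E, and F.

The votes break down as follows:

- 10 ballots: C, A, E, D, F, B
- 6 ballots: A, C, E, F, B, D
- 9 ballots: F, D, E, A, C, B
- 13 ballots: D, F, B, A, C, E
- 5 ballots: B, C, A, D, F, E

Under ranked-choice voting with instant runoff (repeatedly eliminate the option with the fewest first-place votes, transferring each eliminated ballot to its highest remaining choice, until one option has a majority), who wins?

D

Round 1: D 13, C 10, F 9, A 6, B 5, E 0. E has the fewest and is eliminated.
Round 2: D 13, C 10, F 9, A 6, B 5. B has the fewest and is eliminated.
Round 3: C 15, D 13, F 9, A 6. A has the fewest and is eliminated.
Round 4: C 21, D 13, F 9. F has the fewest and is eliminated.
Round 5: D 22, C 21. D has a majority.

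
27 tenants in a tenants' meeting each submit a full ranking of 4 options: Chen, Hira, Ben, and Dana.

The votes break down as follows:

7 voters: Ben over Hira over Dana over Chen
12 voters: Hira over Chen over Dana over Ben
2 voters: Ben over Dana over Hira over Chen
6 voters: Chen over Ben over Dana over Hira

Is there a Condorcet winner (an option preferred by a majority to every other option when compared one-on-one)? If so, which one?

Head-to-head results (27 voters total):
Chen vs Hira: Hira wins 21–6.
Chen vs Ben: Chen wins 18–9.
Chen vs Dana: Chen wins 18–9.
Hira vs Ben: Ben wins 15–12.
Hira vs Dana: Hira wins 19–8.
Ben vs Dana: Ben wins 15–12.
No candidate beats all others: Chen beats Ben beats Hira beats Chen, a majority cycle.

There is no Condorcet winner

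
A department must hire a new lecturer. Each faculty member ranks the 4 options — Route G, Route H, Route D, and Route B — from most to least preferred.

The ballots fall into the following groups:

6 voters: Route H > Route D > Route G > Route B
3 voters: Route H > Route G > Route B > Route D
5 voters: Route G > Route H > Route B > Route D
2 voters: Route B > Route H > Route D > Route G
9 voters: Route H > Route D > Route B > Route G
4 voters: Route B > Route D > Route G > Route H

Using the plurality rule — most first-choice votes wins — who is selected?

First-place vote totals:
  Route G: 5
  Route H: 18
  Route D: 0
  Route B: 6
Route H has the most first-place votes.

Route H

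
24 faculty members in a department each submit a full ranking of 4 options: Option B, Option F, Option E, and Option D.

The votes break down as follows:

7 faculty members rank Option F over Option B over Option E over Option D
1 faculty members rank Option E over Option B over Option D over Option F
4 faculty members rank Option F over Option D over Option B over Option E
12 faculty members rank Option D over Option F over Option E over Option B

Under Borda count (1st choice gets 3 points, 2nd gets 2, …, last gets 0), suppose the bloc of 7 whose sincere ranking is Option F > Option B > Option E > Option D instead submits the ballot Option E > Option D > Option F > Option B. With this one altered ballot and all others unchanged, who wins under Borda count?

Borda totals with the altered ballot: Option B 6, Option F 43, Option E 36, Option D 59.
The switch changes the winner from Option F to Option D.

Option D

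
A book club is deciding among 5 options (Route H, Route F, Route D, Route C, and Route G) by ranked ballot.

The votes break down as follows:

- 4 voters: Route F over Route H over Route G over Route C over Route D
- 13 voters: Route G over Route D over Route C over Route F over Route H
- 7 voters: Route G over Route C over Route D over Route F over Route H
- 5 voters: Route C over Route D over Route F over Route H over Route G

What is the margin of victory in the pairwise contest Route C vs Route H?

Ballots ranking Route C above Route H: 13+7+5 = 25.
Ballots ranking Route H above Route C: 4.
Route C wins 25–4, a margin of 21.

21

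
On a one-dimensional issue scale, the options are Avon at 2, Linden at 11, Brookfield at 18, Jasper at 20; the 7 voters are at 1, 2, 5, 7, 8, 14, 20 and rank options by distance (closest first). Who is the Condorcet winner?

Linden

With single-peaked preferences on a line, the Condorcet winner is the candidate closest to the median voter.
The median voter (position 7) is closest to Linden at 11.
Check: Linden vs Jasper — voters closer to Linden: 6 of 7.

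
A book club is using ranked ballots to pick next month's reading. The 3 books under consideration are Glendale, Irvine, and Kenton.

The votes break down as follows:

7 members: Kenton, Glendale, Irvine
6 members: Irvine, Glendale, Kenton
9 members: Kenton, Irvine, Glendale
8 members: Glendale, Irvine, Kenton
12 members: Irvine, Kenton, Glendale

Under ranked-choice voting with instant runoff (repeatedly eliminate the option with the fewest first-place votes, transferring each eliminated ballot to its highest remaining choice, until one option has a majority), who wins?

Round 1: Irvine 18, Kenton 16, Glendale 8. Glendale has the fewest and is eliminated.
Round 2: Irvine 26, Kenton 16. Irvine has a majority.

Irvine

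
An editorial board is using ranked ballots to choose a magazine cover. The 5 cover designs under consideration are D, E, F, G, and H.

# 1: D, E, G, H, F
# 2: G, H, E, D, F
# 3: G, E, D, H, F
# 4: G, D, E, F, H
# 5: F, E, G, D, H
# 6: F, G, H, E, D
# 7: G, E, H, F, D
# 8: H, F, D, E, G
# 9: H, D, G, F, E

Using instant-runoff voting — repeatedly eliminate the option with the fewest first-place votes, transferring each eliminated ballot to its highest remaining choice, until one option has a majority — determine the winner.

G

Round 1: G 4, F 2, H 2, D 1, E 0. E has the fewest and is eliminated.
Round 2: G 4, F 2, H 2, D 1. D has the fewest and is eliminated.
Round 3: G 5, F 2, H 2. G has a majority.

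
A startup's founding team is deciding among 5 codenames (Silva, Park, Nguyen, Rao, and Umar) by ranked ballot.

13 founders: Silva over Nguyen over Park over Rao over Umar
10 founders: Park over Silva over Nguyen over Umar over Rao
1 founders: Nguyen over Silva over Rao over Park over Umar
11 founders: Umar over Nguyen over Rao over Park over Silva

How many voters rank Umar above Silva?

11

Ballots ranking Umar above Silva: 11.
Ballots ranking Silva above Umar: 13+10+1 = 24.
So 11 of 35 voters prefer Umar to Silva.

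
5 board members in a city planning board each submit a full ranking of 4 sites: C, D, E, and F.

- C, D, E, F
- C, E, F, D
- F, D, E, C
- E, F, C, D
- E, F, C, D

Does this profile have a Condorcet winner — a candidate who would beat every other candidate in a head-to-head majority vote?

Head-to-head results (5 voters total):
C vs D: C wins 4–1.
C vs E: E wins 3–2.
C vs F: F wins 3–2.
D vs E: E wins 3–2.
D vs F: F wins 4–1.
E vs F: E wins 4–1.
E beats each rival — C (3–2), D (3–2), F (4–1) — so E is the Condorcet winner.

Yes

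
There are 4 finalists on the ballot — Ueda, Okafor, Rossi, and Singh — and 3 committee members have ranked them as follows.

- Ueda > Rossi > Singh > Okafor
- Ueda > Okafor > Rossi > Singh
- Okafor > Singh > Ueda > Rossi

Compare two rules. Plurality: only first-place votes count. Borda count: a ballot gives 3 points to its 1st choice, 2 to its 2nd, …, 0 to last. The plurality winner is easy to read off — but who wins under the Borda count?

Plurality first-place counts: Ueda 2, Okafor 1, Rossi 0, Singh 0 → Ueda.
Borda totals: Ueda 7, Okafor 5, Rossi 3, Singh 3 → Ueda.

Ueda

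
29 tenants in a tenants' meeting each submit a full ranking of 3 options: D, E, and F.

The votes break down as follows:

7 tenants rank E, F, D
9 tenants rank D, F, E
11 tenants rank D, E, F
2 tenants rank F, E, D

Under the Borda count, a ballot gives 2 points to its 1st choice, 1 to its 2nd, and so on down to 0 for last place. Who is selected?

D

Borda scores:
  D: 7·0 + 9·2 + 11·2 + 2·0 = 40
  E: 7·2 + 9·0 + 11·1 + 2·1 = 27
  F: 7·1 + 9·1 + 11·0 + 2·2 = 20
D has the highest total.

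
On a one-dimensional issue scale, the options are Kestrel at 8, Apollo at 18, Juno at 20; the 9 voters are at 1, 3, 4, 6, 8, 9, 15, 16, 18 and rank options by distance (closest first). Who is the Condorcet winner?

With single-peaked preferences on a line, the Condorcet winner is the candidate closest to the median voter.
The median voter (position 8) is closest to Kestrel at 8.
Check: Kestrel vs Juno — voters closer to Kestrel: 6 of 9.

Kestrel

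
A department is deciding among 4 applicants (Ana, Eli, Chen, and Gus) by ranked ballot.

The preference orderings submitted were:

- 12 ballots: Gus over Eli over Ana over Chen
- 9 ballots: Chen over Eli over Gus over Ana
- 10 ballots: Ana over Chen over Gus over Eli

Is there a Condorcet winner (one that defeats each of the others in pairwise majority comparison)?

No

Head-to-head results (31 voters total):
Ana vs Eli: Eli wins 21–10.
Ana vs Chen: Ana wins 22–9.
Ana vs Gus: Gus wins 21–10.
Eli vs Chen: Chen wins 19–12.
Eli vs Gus: Gus wins 22–9.
Chen vs Gus: Chen wins 19–12.
No candidate beats all others: Ana beats Chen beats Eli beats Ana, a majority cycle.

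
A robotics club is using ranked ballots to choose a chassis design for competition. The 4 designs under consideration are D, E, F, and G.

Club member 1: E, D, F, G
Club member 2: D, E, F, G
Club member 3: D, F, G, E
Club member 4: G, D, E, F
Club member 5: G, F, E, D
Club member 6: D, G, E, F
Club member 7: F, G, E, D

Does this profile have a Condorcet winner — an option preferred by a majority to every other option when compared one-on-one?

Head-to-head results (7 voters total):
D vs E: D wins 4–3.
D vs F: D wins 5–2.
D vs G: D wins 4–3.
E vs F: E wins 4–3.
E vs G: G wins 5–2.
F vs G: F wins 4–3.
D beats each rival — E (4–3), F (5–2), G (4–3) — so D is the Condorcet winner.

Yes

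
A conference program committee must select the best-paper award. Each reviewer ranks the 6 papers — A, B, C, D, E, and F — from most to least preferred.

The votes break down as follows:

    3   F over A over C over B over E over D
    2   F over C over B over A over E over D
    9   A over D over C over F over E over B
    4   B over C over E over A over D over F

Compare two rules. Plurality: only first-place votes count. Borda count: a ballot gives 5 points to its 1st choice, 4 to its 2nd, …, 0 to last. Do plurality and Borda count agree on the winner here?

Plurality first-place counts: A 9, B 4, C 0, D 0, E 0, F 5 → A.
Borda totals: A 69, B 32, C 60, D 40, E 26, F 43 → A.
The two rules agree on A.

Yes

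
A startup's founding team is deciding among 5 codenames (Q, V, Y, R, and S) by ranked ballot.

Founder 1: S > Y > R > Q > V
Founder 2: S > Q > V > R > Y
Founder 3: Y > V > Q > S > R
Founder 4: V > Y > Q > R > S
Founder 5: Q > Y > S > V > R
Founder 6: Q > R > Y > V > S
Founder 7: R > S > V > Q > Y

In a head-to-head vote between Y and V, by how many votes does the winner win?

1

Ballots ranking Y above V: 4.
Ballots ranking V above Y: 3.
Y wins 4–3, a margin of 1.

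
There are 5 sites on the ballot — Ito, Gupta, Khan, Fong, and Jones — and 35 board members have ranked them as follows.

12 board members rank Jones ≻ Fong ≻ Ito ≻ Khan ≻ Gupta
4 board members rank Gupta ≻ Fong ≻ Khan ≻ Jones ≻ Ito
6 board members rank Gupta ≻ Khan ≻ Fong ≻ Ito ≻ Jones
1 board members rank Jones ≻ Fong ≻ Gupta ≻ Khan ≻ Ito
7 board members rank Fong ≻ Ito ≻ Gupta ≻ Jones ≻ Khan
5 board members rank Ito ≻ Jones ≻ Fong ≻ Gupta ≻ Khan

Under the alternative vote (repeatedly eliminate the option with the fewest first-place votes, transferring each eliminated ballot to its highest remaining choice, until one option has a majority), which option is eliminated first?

Round 1: Jones 13, Gupta 10, Fong 7, Ito 5, Khan 0. Khan has the fewest and is eliminated.
Round 2: Jones 13, Gupta 10, Fong 7, Ito 5. Ito has the fewest and is eliminated.
Round 3: Jones 18, Gupta 10, Fong 7. Jones has a majority.

Khan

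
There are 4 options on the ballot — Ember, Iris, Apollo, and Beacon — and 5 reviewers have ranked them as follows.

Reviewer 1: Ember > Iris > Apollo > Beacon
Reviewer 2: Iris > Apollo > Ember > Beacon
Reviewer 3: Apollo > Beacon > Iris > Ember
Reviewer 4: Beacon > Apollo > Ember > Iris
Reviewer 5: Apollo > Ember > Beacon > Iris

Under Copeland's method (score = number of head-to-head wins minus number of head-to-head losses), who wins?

Pairwise results:
  Ember vs Iris: Ember wins 3–2.
  Ember vs Apollo: Apollo wins 4–1.
  Ember vs Beacon: Ember wins 3–2.
  Iris vs Apollo: Apollo wins 3–2.
  Iris vs Beacon: Beacon wins 3–2.
  Apollo vs Beacon: Apollo wins 4–1.
Copeland scores (wins − losses):
  Ember: 2 − 1 = 1
  Iris: 0 − 3 = -3
  Apollo: 3 − 0 = 3
  Beacon: 1 − 2 = -1
Apollo has the best Copeland score.

Apollo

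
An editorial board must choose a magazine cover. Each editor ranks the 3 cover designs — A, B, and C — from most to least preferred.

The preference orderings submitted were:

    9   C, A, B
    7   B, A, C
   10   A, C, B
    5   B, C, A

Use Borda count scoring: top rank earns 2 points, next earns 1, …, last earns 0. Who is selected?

Borda scores:
  A: 9·1 + 7·1 + 10·2 + 5·0 = 36
  B: 9·0 + 7·2 + 10·0 + 5·2 = 24
  C: 9·2 + 7·0 + 10·1 + 5·1 = 33
A has the highest total.

A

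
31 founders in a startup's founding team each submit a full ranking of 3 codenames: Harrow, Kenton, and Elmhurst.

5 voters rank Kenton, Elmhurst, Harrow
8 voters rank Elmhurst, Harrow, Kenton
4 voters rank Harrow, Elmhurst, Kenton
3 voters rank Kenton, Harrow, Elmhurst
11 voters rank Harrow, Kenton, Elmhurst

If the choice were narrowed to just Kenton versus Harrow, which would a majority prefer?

Harrow

Ballots ranking Kenton above Harrow: 5+3 = 8.
Ballots ranking Harrow above Kenton: 8+4+11 = 23.
Harrow wins the head-to-head, 23–8.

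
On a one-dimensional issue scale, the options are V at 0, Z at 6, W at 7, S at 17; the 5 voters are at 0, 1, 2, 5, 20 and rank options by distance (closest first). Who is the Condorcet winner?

V

With single-peaked preferences on a line, the Condorcet winner is the candidate closest to the median voter.
The median voter (position 2) is closest to V at 0.
Check: V vs W — voters closer to V: 3 of 5.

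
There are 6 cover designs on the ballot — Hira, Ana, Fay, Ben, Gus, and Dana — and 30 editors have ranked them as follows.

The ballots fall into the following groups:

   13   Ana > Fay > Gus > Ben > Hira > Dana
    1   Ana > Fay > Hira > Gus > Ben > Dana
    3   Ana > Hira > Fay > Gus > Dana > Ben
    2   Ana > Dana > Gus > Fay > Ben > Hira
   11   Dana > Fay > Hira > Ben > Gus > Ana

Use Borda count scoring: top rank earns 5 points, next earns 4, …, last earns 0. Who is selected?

Fay

Borda scores:
  Hira: 13·1 + 3 + 3·4 + 2·0 + 11·3 = 61
  Ana: 13·5 + 5 + 3·5 + 2·5 + 11·0 = 95
  Fay: 13·4 + 4 + 3·3 + 2·2 + 11·4 = 113
  Ben: 13·2 + 1 + 3·0 + 2·1 + 11·2 = 51
  Gus: 13·3 + 2 + 3·2 + 2·3 + 11·1 = 64
  Dana: 13·0 + 0 + 3·1 + 2·4 + 11·5 = 66
Fay has the highest total.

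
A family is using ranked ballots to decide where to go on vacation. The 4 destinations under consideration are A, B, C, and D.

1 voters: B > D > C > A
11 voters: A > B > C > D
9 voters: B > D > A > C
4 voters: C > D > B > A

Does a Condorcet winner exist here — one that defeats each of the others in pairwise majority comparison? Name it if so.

B

Head-to-head results (25 voters total):
A vs B: B wins 14–11.
A vs C: A wins 20–5.
A vs D: D wins 14–11.
B vs C: B wins 21–4.
B vs D: B wins 21–4.
C vs D: C wins 15–10.
B beats each rival — A (14–11), C (21–4), D (21–4) — so B is the Condorcet winner.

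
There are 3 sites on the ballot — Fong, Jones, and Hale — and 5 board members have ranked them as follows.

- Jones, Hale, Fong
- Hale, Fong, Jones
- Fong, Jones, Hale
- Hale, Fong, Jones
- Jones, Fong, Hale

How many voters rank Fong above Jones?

3

Ballots ranking Fong above Jones: 3.
Ballots ranking Jones above Fong: 2.
So 3 of 5 voters prefer Fong to Jones.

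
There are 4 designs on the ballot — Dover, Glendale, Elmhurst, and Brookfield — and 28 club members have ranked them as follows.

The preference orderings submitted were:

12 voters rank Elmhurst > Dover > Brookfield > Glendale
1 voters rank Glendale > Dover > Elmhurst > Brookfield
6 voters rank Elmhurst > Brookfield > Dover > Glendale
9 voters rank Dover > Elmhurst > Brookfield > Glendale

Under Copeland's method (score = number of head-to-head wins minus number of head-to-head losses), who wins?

Pairwise results:
  Dover vs Glendale: Dover wins 27–1.
  Dover vs Elmhurst: Elmhurst wins 18–10.
  Dover vs Brookfield: Dover wins 22–6.
  Glendale vs Elmhurst: Elmhurst wins 27–1.
  Glendale vs Brookfield: Brookfield wins 27–1.
  Elmhurst vs Brookfield: Elmhurst wins 28–0.
Copeland scores (wins − losses):
  Dover: 2 − 1 = 1
  Glendale: 0 − 3 = -3
  Elmhurst: 3 − 0 = 3
  Brookfield: 1 − 2 = -1
Elmhurst has the best Copeland score.

Elmhurst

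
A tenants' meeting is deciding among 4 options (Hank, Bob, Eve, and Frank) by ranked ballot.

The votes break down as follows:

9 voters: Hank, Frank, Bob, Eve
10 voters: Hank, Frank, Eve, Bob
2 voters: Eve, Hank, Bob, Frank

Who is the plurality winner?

Hank

First-place vote totals:
  Hank: 19
  Bob: 0
  Eve: 2
  Frank: 0
Hank has the most first-place votes.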